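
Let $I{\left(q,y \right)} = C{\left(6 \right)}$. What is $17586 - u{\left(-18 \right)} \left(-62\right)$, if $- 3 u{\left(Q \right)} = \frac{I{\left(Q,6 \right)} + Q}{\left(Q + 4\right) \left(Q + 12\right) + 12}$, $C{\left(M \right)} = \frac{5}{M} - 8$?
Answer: $\frac{15198985}{864} \approx 17591.0$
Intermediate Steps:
$C{\left(M \right)} = -8 + \frac{5}{M}$ ($C{\left(M \right)} = \frac{5}{M} - 8 = -8 + \frac{5}{M}$)
$I{\left(q,y \right)} = - \frac{43}{6}$ ($I{\left(q,y \right)} = -8 + \frac{5}{6} = - \frac{43}{6}$)
$u{\left(Q \right)} = - \frac{- \frac{43}{6} + Q}{3 \left(12 + \left(4 + Q\right) \left(12 + Q\right)\right)}$ ($u{\left(Q \right)} = - \frac{\left(- \frac{43}{6} + Q\right) \frac{1}{\left(Q + 4\right) \left(Q + 12\right) + 12}}{3} = - \frac{\left(- \frac{43}{6} + Q\right) \frac{1}{\left(4 + Q\right) \left(12 + Q\right) + 12}}{3} = - \frac{\left(- \frac{43}{6} + Q\right) \frac{1}{12 + \left(4 + Q\right) \left(12 + Q\right)}}{3} = - \frac{\frac{1}{12 + \left(4 + Q\right) \left(12 + Q\right)} \left(- \frac{43}{6} + Q\right)}{3} = - \frac{- \frac{43}{6} + Q}{3 \left(12 + \left(4 + Q\right) \left(12 + Q\right)\right)}$)
$17586 - u{\left(-18 \right)} \left(-62\right) = 17586 - \frac{43 - -108}{18 \left(60 + \left(-18\right)^{2} + 16 \left(-18\right)\right)} \left(-62\right) = 17586 - \frac{43 + 108}{18 \left(60 + 324 - 288\right)} \left(-62\right) = 17586 - \frac{1}{18} \cdot \frac{1}{96} \cdot 151 \left(-62\right) = 17586 - \frac{151}{1728} \left(-62\right) = 17586 - - \frac{4681}{864} = 17586 + \frac{4681}{864} = \frac{15198985}{864}$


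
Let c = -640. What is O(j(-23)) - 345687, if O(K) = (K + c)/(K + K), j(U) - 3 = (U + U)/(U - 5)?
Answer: -8989641/26 ≈ -3.4576e+5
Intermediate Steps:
j(U) = 3 + 2*U/(-5 + U) (j(U) = 3 + (U + U)/(U - 5) = 3 + (2*U)/(-5 + U) = 3 + 2*U/(-5 + U))
O(K) = (-640 + K)/(2*K) (O(K) = (K - 640)/(K + K) = (-640 + K)/((2*K)) = (-640 + K)*(1/(2*K)) = (-640 + K)/(2*K))
O(j(-23)) - 345687 = (-640 + 5*(-3 - 23)/(-5 - 23))/(2*((5*(-3 - 23)/(-5 - 23)))) - 345687 = (-640 + 5*(-26)/(-28))/(2*((5*(-26)/(-28)))) - 345687 = (-640 + 5*(-1/28)*(-26))/(2*((5*(-1/28)*(-26)))) - 345687 = (-640 + 65/14)/(2*(65/14)) - 345687 = (½)*(14/65)*(-8895/14) - 345687 = -1779/26 - 345687 = -8989641/26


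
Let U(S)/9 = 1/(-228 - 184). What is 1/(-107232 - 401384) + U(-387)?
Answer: -1144489/52387448 ≈ -0.021847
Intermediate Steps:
U(S) = -9/412 (U(S) = 9/(-228 - 184) = 9/(-412) = 9*(-1/412) = -9/412)
1/(-107232 - 401384) + U(-387) = 1/(-107232 - 401384) - 9/412 = 1/(-508616) - 9/412 = -1/508616 - 9/412 = -1144489/52387448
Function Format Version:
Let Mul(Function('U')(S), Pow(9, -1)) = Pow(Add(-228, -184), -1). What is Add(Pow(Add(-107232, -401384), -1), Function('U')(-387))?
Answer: Rational(-1144489, 52387448) ≈ -0.021847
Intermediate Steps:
Function('U')(S) = Rational(-9, 412) (Function('U')(S) = Mul(9, Pow(Add(-228, -184), -1)) = Mul(9, Pow(-412, -1)) = Mul(9, Rational(-1, 412)) = Rational(-9, 412))
Add(Pow(Add(-107232, -401384), -1), Function('U')(-387)) = Add(Pow(Add(-107232, -401384), -1), Rational(-9, 412)) = Add(Pow(-508616, -1), Rational(-9, 412)) = Add(Rational(-1, 508616), Rational(-9, 412)) = Rational(-1144489, 52387448)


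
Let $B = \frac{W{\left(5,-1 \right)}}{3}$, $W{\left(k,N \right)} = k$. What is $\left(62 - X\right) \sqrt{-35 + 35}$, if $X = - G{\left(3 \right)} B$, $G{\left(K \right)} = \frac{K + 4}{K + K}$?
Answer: $0$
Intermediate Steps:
$G{\left(K \right)} = \frac{4 + K}{2 K}$
$B = \frac{5}{3} \approx 1.6667$
$X = - \frac{35}{18}$ ($X = - \frac{\frac{4 + 3}{2 \cdot 3} \cdot 5}{3} = - \frac{\frac{1}{2} \cdot \frac{1}{3} \cdot 7 \cdot 5}{3} = - \frac{7 \cdot 5}{6 \cdot 3} = \left(-1\right) \frac{35}{18} = - \frac{35}{18} \approx -1.9444$)
$\left(62 - X\right) \sqrt{-35 + 35} = \left(62 - - \frac{35}{18}\right) \sqrt{-35 + 35} = \left(62 + \frac{35}{18}\right) \sqrt{0} = \frac{1151}{18} \cdot 0 = 0$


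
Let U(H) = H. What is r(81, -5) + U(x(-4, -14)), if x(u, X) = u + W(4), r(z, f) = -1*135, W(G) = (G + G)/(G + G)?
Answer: -138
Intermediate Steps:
W(G) = 1 (W(G) = (2*G)/((2*G)) = (2*G)*(1/(2*G)) = 1)
r(z, f) = -135
x(u, X) = 1 + u (x(u, X) = u + 1 = 1 + u)
r(81, -5) + U(x(-4, -14)) = -135 + (1 - 4) = -135 - 3 = -138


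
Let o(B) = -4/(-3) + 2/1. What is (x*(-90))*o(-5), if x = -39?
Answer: 11700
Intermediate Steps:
o(B) = 10/3 (o(B) = -4*(-⅓) + 2*1 = 4/3 + 2 = 10/3)
(x*(-90))*o(-5) = -39*(-90)*(10/3) = 3510*(10/3) = 11700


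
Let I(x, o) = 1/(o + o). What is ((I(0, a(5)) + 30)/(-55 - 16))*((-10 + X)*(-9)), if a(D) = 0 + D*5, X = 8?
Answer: -13509/1775 ≈ -7.6107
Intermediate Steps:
a(D) = 5*D (a(D) = 0 + 5*D = 5*D)
I(x, o) = 1/(2*o)
((I(0, a(5)) + 30)/(-55 - 16))*((-10 + X)*(-9)) = ((1/(2*((5*5))) + 30)/(-55 - 16))*((-10 + 8)*(-9)) = (((½)/25 + 30)/(-71))*(-2*(-9)) = (((½)*(1/25) + 30)*(-1/71))*18 = ((1/50 + 30)*(-1/71))*18 = ((1501/50)*(-1/71))*18 = -1501/3550*18 = -13509/1775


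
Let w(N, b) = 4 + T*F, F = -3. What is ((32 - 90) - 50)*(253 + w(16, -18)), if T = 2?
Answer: -27108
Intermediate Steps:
w(N, b) = -2 (w(N, b) = 4 + 2*(-3) = 4 - 6 = -2)
((32 - 90) - 50)*(253 + w(16, -18)) = ((32 - 90) - 50)*(253 - 2) = (-58 - 50)*251 = -108*251 = -27108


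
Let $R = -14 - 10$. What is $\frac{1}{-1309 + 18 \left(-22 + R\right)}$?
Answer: $- \frac{1}{2137} \approx -0.00046795$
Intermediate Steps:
$R = -24$
$\frac{1}{-1309 + 18 \left(-22 + R\right)} = \frac{1}{-1309 + 18 \left(-22 - 24\right)} = \frac{1}{-1309 + 18 \left(-46\right)} = \frac{1}{-1309 - 828} = \frac{1}{-2137} = - \frac{1}{2137}$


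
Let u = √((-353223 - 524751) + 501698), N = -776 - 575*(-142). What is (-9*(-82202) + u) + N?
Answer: 820692 + 2*I*√94069 ≈ 8.2069e+5 + 613.41*I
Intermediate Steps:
N = 80874 (N = -776 + 81650 = 80874)
u = 2*I*√94069 (u = √(-877974 + 501698) = √(-376276) = 2*I*√94069 ≈ 613.41*I)
(-9*(-82202) + u) + N = (-9*(-82202) + 2*I*√94069) + 80874 = (739818 + 2*I*√94069) + 80874 = 820692 + 2*I*√94069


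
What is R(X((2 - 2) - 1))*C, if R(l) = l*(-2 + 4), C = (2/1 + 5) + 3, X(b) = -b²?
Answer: -20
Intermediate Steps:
C = 10 (C = (2*1 + 5) + 3 = (2 + 5) + 3 = 7 + 3 = 10)
R(l) = 2*l (R(l) = l*2 = 2*l)
R(X((2 - 2) - 1))*C = (2*(-((2 - 2) - 1)²))*10 = (2*(-(0 - 1)²))*10 = (2*(-1*(-1)²))*10 = (2*(-1*1))*10 = (2*(-1))*10 = -2*10 = -20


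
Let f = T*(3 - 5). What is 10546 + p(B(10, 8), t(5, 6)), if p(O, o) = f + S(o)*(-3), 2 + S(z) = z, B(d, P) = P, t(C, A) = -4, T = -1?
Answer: 10566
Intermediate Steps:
f = 2 (f = -(3 - 5) = -1*(-2) = 2)
S(z) = -2 + z
p(O, o) = 8 - 3*o (p(O, o) = 2 + (-2 + o)*(-3) = 2 + (6 - 3*o) = 8 - 3*o)
10546 + p(B(10, 8), t(5, 6)) = 10546 + (8 - 3*(-4)) = 10546 + (8 + 12) = 10546 + 20 = 10566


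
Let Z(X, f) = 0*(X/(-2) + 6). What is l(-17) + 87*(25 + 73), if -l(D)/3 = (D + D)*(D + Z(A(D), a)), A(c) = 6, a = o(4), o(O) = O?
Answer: 6792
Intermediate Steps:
a = 4
Z(X, f) = 0 (Z(X, f) = 0*(X*(-½) + 6) = 0*(-X/2 + 6) = 0*(6 - X/2) = 0)
l(D) = -6*D² (l(D) = -3*(D + D)*(D + 0) = -3*2*D*D = -6*D²)
l(-17) + 87*(25 + 73) = -6*(-17)² + 87*(25 + 73) = -6*289 + 87*98 = -1734 + 8526 = 6792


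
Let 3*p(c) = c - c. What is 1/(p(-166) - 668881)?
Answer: -1/668881 ≈ -1.4950e-6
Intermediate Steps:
p(c) = 0 (p(c) = (c - c)/3 = (⅓)*0 = 0)
1/(p(-166) - 668881) = 1/(0 - 668881) = 1/(-668881) = -1/668881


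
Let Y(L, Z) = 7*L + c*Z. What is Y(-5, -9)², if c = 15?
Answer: 28900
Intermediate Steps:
Y(L, Z) = 7*L + 15*Z
Y(-5, -9)² = (7*(-5) + 15*(-9))² = (-35 - 135)² = (-170)² = 28900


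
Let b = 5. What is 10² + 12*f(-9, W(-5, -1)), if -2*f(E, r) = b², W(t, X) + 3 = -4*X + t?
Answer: -50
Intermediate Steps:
W(t, X) = -3 + t - 4*X (W(t, X) = -3 + (-4*X + t) = -3 + (t - 4*X) = -3 + t - 4*X)
f(E, r) = -25/2 (f(E, r) = -½*5² = -½*25 = -25/2)
10² + 12*f(-9, W(-5, -1)) = 10² + 12*(-25/2) = 100 - 150 = -50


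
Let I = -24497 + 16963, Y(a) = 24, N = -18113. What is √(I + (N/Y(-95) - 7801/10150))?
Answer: I*√1462263726/420 ≈ 91.047*I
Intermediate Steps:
I = -7534
√(I + (N/Y(-95) - 7801/10150)) = √(-7534 + (-18113/24 - 7801/10150)) = √(-7534 + (-18113*1/24 - 7801*1/10150)) = √(-7534 + (-18113/24 - 269/350)) = √(-7534 - 3173003/4200) = √(-34815803/4200) = I*√1462263726/420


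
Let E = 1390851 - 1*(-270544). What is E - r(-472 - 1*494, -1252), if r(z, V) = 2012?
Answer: 1659383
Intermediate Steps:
E = 1661395 (E = 1390851 + 270544 = 1661395)
E - r(-472 - 1*494, -1252) = 1661395 - 1*2012 = 1661395 - 2012 = 1659383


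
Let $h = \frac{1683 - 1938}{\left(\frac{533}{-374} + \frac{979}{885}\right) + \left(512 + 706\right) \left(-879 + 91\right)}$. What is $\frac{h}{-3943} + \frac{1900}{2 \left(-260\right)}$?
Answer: $- \frac{118997794799225315}{32567816923408442} \approx -3.6538$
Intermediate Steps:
$h = \frac{84402450}{317679011719}$ ($h = - \frac{255}{\left(533 \left(- \frac{1}{374}\right) + 979 \cdot \frac{1}{885}\right) + 1218 \left(-788\right)} = - \frac{255}{\left(- \frac{533}{374} + \frac{979}{885}\right) - 959784} = - \frac{255}{- \frac{105559}{330990} - 959784} = - \frac{255}{- \frac{317679011719}{330990}} = \left(-255\right) \left(- \frac{330990}{317679011719}\right) = \frac{84402450}{317679011719} \approx 0.00026568$)
$\frac{h}{-3943} + \frac{1900}{2 \left(-260\right)} = \frac{84402450}{317679011719 \left(-3943\right)} + \frac{1900}{2 \left(-260\right)} = \frac{84402450}{317679011719} \left(- \frac{1}{3943}\right) + \frac{1900}{-520} = - \frac{84402450}{1252608343208017} + 1900 \left(- \frac{1}{520}\right) = - \frac{84402450}{1252608343208017} - \frac{95}{26} = - \frac{118997794799225315}{32567816923408442}$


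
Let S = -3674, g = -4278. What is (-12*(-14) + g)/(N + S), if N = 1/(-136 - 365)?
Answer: 411822/368135 ≈ 1.1187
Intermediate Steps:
N = -1/501 (N = 1/(-501) = -1/501 ≈ -0.0019960)
(-12*(-14) + g)/(N + S) = (-12*(-14) - 4278)/(-1/501 - 3674) = (168 - 4278)/(-1840675/501) = -4110*(-501/1840675) = 411822/368135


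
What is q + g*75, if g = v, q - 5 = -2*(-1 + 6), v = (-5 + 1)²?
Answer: 1195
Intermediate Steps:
v = 16 (v = (-4)² = 16)
q = -5 (q = 5 - 2*(-1 + 6) = 5 - 2*5 = 5 - 10 = -5)
g = 16
q + g*75 = -5 + 16*75 = -5 + 1200 = 1195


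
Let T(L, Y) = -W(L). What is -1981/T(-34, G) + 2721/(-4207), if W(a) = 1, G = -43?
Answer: 8331346/4207 ≈ 1980.4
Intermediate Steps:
T(L, Y) = -1 (T(L, Y) = -1*1 = -1)
-1981/T(-34, G) + 2721/(-4207) = -1981/(-1) + 2721/(-4207) = -1981*(-1) + 2721*(-1/4207) = 1981 - 2721/4207 = 8331346/4207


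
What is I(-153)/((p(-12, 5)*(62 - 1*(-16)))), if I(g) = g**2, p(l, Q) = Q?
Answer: 7803/130 ≈ 60.023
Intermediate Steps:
I(-153)/((p(-12, 5)*(62 - 1*(-16)))) = (-153)**2/((5*(62 - 1*(-16)))) = 23409/((5*(62 + 16))) = 23409/((5*78)) = 23409/390 = 23409*(1/390) = 7803/130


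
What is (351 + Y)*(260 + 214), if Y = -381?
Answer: -14220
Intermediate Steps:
(351 + Y)*(260 + 214) = (351 - 381)*(260 + 214) = -30*474 = -14220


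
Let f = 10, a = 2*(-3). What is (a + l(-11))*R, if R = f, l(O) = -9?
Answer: -150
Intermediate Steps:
a = -6
R = 10
(a + l(-11))*R = (-6 - 9)*10 = -15*10 = -150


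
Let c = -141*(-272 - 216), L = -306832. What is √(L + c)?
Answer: 2*I*√59506 ≈ 487.88*I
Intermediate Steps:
c = 68808 (c = -141*(-488) = 68808)
√(L + c) = √(-306832 + 68808) = √(-238024) = 2*I*√59506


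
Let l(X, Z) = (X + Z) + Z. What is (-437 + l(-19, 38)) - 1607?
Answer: -1987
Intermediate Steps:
l(X, Z) = X + 2*Z
(-437 + l(-19, 38)) - 1607 = (-437 + (-19 + 2*38)) - 1607 = (-437 + (-19 + 76)) - 1607 = (-437 + 57) - 1607 = -380 - 1607 = -1987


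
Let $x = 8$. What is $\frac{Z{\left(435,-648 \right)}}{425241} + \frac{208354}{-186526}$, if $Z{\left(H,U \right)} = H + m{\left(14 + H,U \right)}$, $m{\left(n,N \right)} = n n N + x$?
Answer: $- \frac{12227899328972}{39659251383} \approx -308.32$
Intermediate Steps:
$m{\left(n,N \right)} = 8 + N n^{2}$ ($m{\left(n,N \right)} = n n N + 8 = n^{2} N + 8 = N n^{2} + 8 = 8 + N n^{2}$)
$Z{\left(H,U \right)} = 8 + H + U \left(14 + H\right)^{2}$ ($Z{\left(H,U \right)} = H + \left(8 + U \left(14 + H\right)^{2}\right) = 8 + H + U \left(14 + H\right)^{2}$)
$\frac{Z{\left(435,-648 \right)}}{425241} + \frac{208354}{-186526} = \frac{8 + 435 - 648 \left(14 + 435\right)^{2}}{425241} + \frac{208354}{-186526} = \left(8 + 435 - 648 \cdot 449^{2}\right) \frac{1}{425241} + 208354 \left(- \frac{1}{186526}\right) = \left(8 + 435 - 130637448\right) \frac{1}{425241} - \frac{104177}{93263} = \left(-130637005\right) \frac{1}{425241} - \frac{104177}{93263} = - \frac{130637005}{425241} - \frac{104177}{93263} = - \frac{12227899328972}{39659251383}$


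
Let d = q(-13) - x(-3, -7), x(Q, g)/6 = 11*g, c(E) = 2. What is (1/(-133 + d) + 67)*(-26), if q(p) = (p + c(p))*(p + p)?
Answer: -1071356/615 ≈ -1742.0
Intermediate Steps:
x(Q, g) = 66*g (x(Q, g) = 6*(11*g) = 66*g)
q(p) = 2*p*(2 + p) (q(p) = (p + 2)*(p + p) = (2 + p)*(2*p) = 2*p*(2 + p))
d = 748 (d = 2*(-13)*(2 - 13) - 66*(-7) = 2*(-13)*(-11) - 1*(-462) = 286 + 462 = 748)
(1/(-133 + d) + 67)*(-26) = (1/(-133 + 748) + 67)*(-26) = (1/615 + 67)*(-26) = (41206/615)*(-26) = -1071356/615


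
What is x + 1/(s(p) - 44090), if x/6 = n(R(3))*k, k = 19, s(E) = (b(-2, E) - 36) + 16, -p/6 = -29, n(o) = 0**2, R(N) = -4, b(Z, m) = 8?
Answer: -1/44102 ≈ -2.2675e-5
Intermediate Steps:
n(o) = 0
p = 174 (p = -6*(-29) = 174)
s(E) = -12 (s(E) = (8 - 36) + 16 = -28 + 16 = -12)
x = 0 (x = 6*(0*19) = 6*0 = 0)
x + 1/(s(p) - 44090) = 0 + 1/(-12 - 44090) = 0 + 1/(-44102) = 0 - 1/44102 = -1/44102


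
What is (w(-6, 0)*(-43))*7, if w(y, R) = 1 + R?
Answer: -301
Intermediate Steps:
(w(-6, 0)*(-43))*7 = ((1 + 0)*(-43))*7 = (1*(-43))*7 = -43*7 = -301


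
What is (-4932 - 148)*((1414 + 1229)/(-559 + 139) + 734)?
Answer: -25877266/7 ≈ -3.6968e+6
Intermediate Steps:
(-4932 - 148)*((1414 + 1229)/(-559 + 139) + 734) = -5080*(2643/(-420) + 734) = -5080*(2643*(-1/420) + 734) = -5080*(-881/140 + 734) = -5080*101879/140 = -25877266/7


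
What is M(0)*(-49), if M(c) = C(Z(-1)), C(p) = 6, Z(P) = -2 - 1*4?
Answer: -294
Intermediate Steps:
Z(P) = -6 (Z(P) = -2 - 4 = -6)
M(c) = 6
M(0)*(-49) = 6*(-49) = -294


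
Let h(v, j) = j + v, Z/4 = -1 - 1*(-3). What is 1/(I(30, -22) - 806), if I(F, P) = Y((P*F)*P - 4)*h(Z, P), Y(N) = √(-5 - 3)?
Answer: I/(2*(-403*I + 14*√2)) ≈ -0.0012377 + 6.0807e-5*I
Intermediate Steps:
Z = 8 (Z = 4*(-1 - 1*(-3)) = 4*(-1 + 3) = 4*2 = 8)
Y(N) = 2*I*√2 (Y(N) = √(-8) = 2*I*√2)
I(F, P) = 2*I*√2*(8 + P) (I(F, P) = (2*I*√2)*(P + 8) = (2*I*√2)*(8 + P) = 2*I*√2*(8 + P))
1/(I(30, -22) - 806) = 1/(2*I*√2*(8 - 22) - 806) = 1/(2*I*√2*(-14) - 806) = 1/(-28*I*√2 - 806) = 1/(-806 - 28*I*√2)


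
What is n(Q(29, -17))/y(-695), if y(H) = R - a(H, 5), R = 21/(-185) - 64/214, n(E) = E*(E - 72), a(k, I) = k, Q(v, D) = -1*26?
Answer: 3602690/982097 ≈ 3.6684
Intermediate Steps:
Q(v, D) = -26
n(E) = E*(-72 + E)
R = -8167/19795 (R = 21*(-1/185) - 64*1/214 = -21/185 - 32/107 = -8167/19795 ≈ -0.41258)
y(H) = -8167/19795 - H
n(Q(29, -17))/y(-695) = (-26*(-72 - 26))/(-8167/19795 - 1*(-695)) = (-26*(-98))/(-8167/19795 + 695) = 2548/(13749358/19795) = 2548*(19795/13749358) = 3602690/982097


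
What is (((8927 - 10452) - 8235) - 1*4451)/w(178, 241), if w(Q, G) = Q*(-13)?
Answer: 14211/2314 ≈ 6.1413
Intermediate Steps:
w(Q, G) = -13*Q
(((8927 - 10452) - 8235) - 1*4451)/w(178, 241) = (((8927 - 10452) - 8235) - 1*4451)/((-13*178)) = ((-1525 - 8235) - 4451)/(-2314) = (-9760 - 4451)*(-1/2314) = -14211*(-1/2314) = 14211/2314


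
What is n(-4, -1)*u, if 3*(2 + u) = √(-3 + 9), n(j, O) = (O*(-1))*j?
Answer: 8 - 4*√6/3 ≈ 4.7340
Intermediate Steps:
n(j, O) = -O*j (n(j, O) = (-O)*j = -O*j)
u = -2 + √6/3 (u = -2 + √(-3 + 9)/3 = -2 + √6/3 ≈ -1.1835)
n(-4, -1)*u = (-1*(-1)*(-4))*(-2 + √6/3) = -4*(-2 + √6/3) = 8 - 4*√6/3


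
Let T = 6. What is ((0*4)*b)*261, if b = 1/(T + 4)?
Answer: 0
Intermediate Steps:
b = 1/10 (b = 1/(6 + 4) = 1/10 ≈ 0.10000)
((0*4)*b)*261 = ((0*4)*(1/10))*261 = (0*(1/10))*261 = 0*261 = 0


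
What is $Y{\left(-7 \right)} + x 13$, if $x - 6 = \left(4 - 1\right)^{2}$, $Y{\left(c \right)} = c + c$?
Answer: $181$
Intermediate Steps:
$Y{\left(c \right)} = 2 c$
$x = 15$ ($x = 6 + \left(4 - 1\right)^{2} = 6 + 3^{2} = 6 + 9 = 15$)
$Y{\left(-7 \right)} + x 13 = 2 \left(-7\right) + 15 \cdot 13 = -14 + 195 = 181$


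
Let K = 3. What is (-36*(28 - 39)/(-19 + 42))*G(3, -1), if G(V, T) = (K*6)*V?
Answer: 21384/23 ≈ 929.74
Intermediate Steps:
G(V, T) = 18*V (G(V, T) = (3*6)*V = 18*V)
(-36*(28 - 39)/(-19 + 42))*G(3, -1) = (-36*(28 - 39)/(-19 + 42))*(18*3) = -(-396)/23*54 = -36*(-11/23)*54 = (396/23)*54 = 21384/23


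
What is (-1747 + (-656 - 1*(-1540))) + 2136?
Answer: 1273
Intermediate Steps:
(-1747 + (-656 - 1*(-1540))) + 2136 = (-1747 + (-656 + 1540)) + 2136 = (-1747 + 884) + 2136 = -863 + 2136 = 1273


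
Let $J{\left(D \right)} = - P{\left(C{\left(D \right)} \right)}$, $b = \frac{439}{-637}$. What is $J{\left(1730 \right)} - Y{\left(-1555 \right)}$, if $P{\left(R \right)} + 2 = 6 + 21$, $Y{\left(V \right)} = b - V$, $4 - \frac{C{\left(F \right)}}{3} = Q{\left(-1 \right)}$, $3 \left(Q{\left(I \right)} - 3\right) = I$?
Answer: $- \frac{1006021}{637} \approx -1579.3$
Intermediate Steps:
$Q{\left(I \right)} = 3 + \frac{I}{3}$
$C{\left(F \right)} = 4$ ($C{\left(F \right)} = 12 - 3 \left(3 + \frac{1}{3} \left(-1\right)\right) = 12 - 3 \left(3 - \frac{1}{3}\right) = 12 - 8 = 4$)
$b = - \frac{439}{637}$ ($b = 439 \left(- \frac{1}{637}\right) = - \frac{439}{637} \approx -0.68917$)
$Y{\left(V \right)} = - \frac{439}{637} - V$
$P{\left(R \right)} = 25$ ($P{\left(R \right)} = -2 + \left(6 + 21\right) = -2 + 27 = 25$)
$J{\left(D \right)} = -25$ ($J{\left(D \right)} = \left(-1\right) 25 = -25$)
$J{\left(1730 \right)} - Y{\left(-1555 \right)} = -25 - \left(- \frac{439}{637} - -1555\right) = -25 - \left(- \frac{439}{637} + 1555\right) = -25 - \frac{990096}{637} = - \frac{1006021}{637}$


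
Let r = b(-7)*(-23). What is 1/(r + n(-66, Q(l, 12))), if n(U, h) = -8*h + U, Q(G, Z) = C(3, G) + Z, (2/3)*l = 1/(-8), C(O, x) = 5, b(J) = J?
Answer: -1/41 ≈ -0.024390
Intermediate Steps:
l = -3/16 (l = (3/2)/(-8) = (3/2)*(-⅛) = -3/16 ≈ -0.18750)
Q(G, Z) = 5 + Z
n(U, h) = U - 8*h
r = 161 (r = -7*(-23) = 161)
1/(r + n(-66, Q(l, 12))) = 1/(161 + (-66 - 8*(5 + 12))) = 1/(161 + (-66 - 8*17)) = 1/(161 + (-66 - 136)) = 1/(161 - 202) = 1/(-41) = -1/41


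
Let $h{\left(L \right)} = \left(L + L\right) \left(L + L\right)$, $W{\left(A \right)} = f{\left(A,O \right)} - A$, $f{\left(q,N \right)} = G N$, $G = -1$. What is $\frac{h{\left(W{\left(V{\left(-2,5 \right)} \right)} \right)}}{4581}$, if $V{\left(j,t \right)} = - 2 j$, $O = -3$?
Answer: $\frac{4}{4581} \approx 0.00087317$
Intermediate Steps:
$f{\left(q,N \right)} = - N$
$W{\left(A \right)} = 3 - A$ ($W{\left(A \right)} = \left(-1\right) \left(-3\right) - A = 3 - A$)
$h{\left(L \right)} = 4 L^{2}$ ($h{\left(L \right)} = 2 L 2 L = 4 L^{2}$)
$\frac{h{\left(W{\left(V{\left(-2,5 \right)} \right)} \right)}}{4581} = \frac{4 \left(3 - \left(-2\right) \left(-2\right)\right)^{2}}{4581} = 4 \left(3 - 4\right)^{2} \cdot \frac{1}{4581} = 4 \left(-1\right)^{2} \cdot \frac{1}{4581} = 4 \cdot 1 \cdot \frac{1}{4581} = 4 \cdot \frac{1}{4581} = \frac{4}{4581}$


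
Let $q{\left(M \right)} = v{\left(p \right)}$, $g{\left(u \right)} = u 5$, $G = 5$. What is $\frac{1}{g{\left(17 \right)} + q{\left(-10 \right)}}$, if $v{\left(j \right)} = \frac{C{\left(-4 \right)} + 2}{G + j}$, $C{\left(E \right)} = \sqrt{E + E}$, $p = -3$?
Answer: $\frac{43}{3699} - \frac{i \sqrt{2}}{7398} \approx 0.011625 - 0.00019116 i$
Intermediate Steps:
$g{\left(u \right)} = 5 u$
$C{\left(E \right)} = \sqrt{2} \sqrt{E}$ ($C{\left(E \right)} = \sqrt{2 E} = \sqrt{2} \sqrt{E}$)
$v{\left(j \right)} = \frac{2 + 2 i \sqrt{2}}{5 + j}$ ($v{\left(j \right)} = \frac{\sqrt{2} \sqrt{-4} + 2}{5 + j} = \frac{\sqrt{2} \cdot 2 i + 2}{5 + j} = \frac{2 i \sqrt{2} + 2}{5 + j} = \frac{2 + 2 i \sqrt{2}}{5 + j}$)
$q{\left(M \right)} = 1 + i \sqrt{2}$ ($q{\left(M \right)} = \frac{2 \left(1 + i \sqrt{2}\right)}{5 - 3} = \frac{2 \left(1 + i \sqrt{2}\right)}{2} = 2 \cdot \frac{1}{2} \left(1 + i \sqrt{2}\right) = 1 + i \sqrt{2}$)
$\frac{1}{g{\left(17 \right)} + q{\left(-10 \right)}} = \frac{1}{5 \cdot 17 + \left(1 + i \sqrt{2}\right)} = \frac{1}{85 + \left(1 + i \sqrt{2}\right)} = \frac{1}{86 + i \sqrt{2}}$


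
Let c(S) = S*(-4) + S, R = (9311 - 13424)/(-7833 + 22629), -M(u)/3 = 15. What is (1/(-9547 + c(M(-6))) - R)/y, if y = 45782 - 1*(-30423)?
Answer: 107491/29478624006 ≈ 3.6464e-6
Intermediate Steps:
M(u) = -45 (M(u) = -3*15 = -45)
R = -457/1644 (R = -4113/14796 = -4113*1/14796 = -457/1644 ≈ -0.27798)
c(S) = -3*S (c(S) = -4*S + S = -3*S)
y = 76205 (y = 45782 + 30423 = 76205)
(1/(-9547 + c(M(-6))) - R)/y = (1/(-9547 - 3*(-45)) - 1*(-457/1644))/76205 = (1/(-9547 + 135) + 457/1644)*(1/76205) = (1/(-9412) + 457/1644)*(1/76205) = (-1/9412 + 457/1644)*(1/76205) = (537455/1934166)*(1/76205) = 107491/29478624006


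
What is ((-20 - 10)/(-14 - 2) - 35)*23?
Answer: -6095/8 ≈ -761.88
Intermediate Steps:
((-20 - 10)/(-14 - 2) - 35)*23 = (-30/(-16) - 35)*23 = (-30*(-1/16) - 35)*23 = (15/8 - 35)*23 = -265/8*23 = -6095/8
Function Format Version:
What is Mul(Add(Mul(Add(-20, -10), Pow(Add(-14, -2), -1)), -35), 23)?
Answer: Rational(-6095, 8) ≈ -761.88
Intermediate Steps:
Mul(Add(Mul(Add(-20, -10), Pow(Add(-14, -2), -1)), -35), 23) = Mul(Add(Mul(-30, Pow(-16, -1)), -35), 23) = Mul(Add(Mul(-30, Rational(-1, 16)), -35), 23) = Mul(Add(Rational(15, 8), -35), 23) = Mul(Rational(-265, 8), 23) = Rational(-6095, 8)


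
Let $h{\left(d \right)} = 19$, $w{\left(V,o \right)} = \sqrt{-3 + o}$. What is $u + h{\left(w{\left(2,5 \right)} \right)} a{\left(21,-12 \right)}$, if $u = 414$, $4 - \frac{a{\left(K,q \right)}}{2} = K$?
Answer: $-232$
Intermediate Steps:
$a{\left(K,q \right)} = 8 - 2 K$
$u + h{\left(w{\left(2,5 \right)} \right)} a{\left(21,-12 \right)} = 414 + 19 \left(8 - 42\right) = 414 + 19 \left(-34\right) = 414 - 646 = -232$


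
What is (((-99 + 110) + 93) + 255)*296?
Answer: 106264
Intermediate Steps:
(((-99 + 110) + 93) + 255)*296 = ((11 + 93) + 255)*296 = (104 + 255)*296 = 359*296 = 106264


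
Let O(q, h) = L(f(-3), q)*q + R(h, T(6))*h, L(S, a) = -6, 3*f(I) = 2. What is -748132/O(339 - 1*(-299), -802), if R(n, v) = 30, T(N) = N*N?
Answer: 26719/996 ≈ 26.826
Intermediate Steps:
f(I) = ⅔ (f(I) = (⅓)*2 = ⅔)
T(N) = N²
O(q, h) = -6*q + 30*h
-748132/O(339 - 1*(-299), -802) = -748132/(-6*(339 - 1*(-299)) + 30*(-802)) = -748132/(-6*(339 + 299) - 24060) = -748132/(-6*638 - 24060) = -748132/(-3828 - 24060) = -748132/(-27888) = -748132*(-1/27888) = 26719/996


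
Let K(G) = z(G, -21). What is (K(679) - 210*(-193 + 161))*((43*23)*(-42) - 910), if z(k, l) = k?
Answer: -314072752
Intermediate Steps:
K(G) = G
(K(679) - 210*(-193 + 161))*((43*23)*(-42) - 910) = (679 - 210*(-193 + 161))*((43*23)*(-42) - 910) = (679 - 210*(-32))*(989*(-42) - 910) = (679 + 6720)*(-41538 - 910) = 7399*(-42448) = -314072752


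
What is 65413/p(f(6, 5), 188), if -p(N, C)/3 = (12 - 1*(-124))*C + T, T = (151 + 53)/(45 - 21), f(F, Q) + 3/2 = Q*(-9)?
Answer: -130826/153459 ≈ -0.85251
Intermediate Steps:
f(F, Q) = -3/2 - 9*Q (f(F, Q) = -3/2 + Q*(-9) = -3/2 - 9*Q)
T = 17/2 (T = 204/24 = 204*(1/24) = 17/2 ≈ 8.5000)
p(N, C) = -51/2 - 408*C (p(N, C) = -3*((12 - 1*(-124))*C + 17/2) = -3*((12 + 124)*C + 17/2) = -3*(136*C + 17/2) = -3*(17/2 + 136*C) = -51/2 - 408*C)
65413/p(f(6, 5), 188) = 65413/(-51/2 - 408*188) = 65413/(-51/2 - 76704) = 65413/(-153459/2) = 65413*(-2/153459) = -130826/153459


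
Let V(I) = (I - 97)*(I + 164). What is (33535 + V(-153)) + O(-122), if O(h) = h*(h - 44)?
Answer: 51037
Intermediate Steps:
O(h) = h*(-44 + h)
V(I) = (-97 + I)*(164 + I)
(33535 + V(-153)) + O(-122) = (33535 + (-15908 + (-153)**2 + 67*(-153))) - 122*(-44 - 122) = (33535 + (-15908 + 23409 - 10251)) - 122*(-166) = (33535 - 2750) + 20252 = 30785 + 20252 = 51037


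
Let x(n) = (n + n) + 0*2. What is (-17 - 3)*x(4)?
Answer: -160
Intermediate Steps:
x(n) = 2*n (x(n) = 2*n + 0 = 2*n)
(-17 - 3)*x(4) = (-17 - 3)*(2*4) = -20*8 = -160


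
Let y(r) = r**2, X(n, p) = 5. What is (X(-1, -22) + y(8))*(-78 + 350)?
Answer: 18768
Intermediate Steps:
(X(-1, -22) + y(8))*(-78 + 350) = (5 + 8**2)*(-78 + 350) = (5 + 64)*272 = 69*272 = 18768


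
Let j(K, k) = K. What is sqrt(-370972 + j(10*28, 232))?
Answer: 6*I*sqrt(10297) ≈ 608.84*I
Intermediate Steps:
sqrt(-370972 + j(10*28, 232)) = sqrt(-370972 + 10*28) = sqrt(-370972 + 280) = sqrt(-370692) = 6*I*sqrt(10297)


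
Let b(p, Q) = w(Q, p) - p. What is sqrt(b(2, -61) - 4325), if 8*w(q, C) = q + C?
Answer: 5*I*sqrt(2774)/4 ≈ 65.836*I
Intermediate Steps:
w(q, C) = C/8 + q/8 (w(q, C) = (q + C)/8 = (C + q)/8 = C/8 + q/8)
b(p, Q) = -7*p/8 + Q/8 (b(p, Q) = (p/8 + Q/8) - p = (Q/8 + p/8) - p = -7*p/8 + Q/8)
sqrt(b(2, -61) - 4325) = sqrt((-7/8*2 + (1/8)*(-61)) - 4325) = sqrt((-7/4 - 61/8) - 4325) = sqrt(-75/8 - 4325) = sqrt(-34675/8) = 5*I*sqrt(2774)/4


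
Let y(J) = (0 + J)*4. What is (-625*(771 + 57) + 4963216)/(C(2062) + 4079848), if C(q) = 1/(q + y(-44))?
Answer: 8384620376/7694593329 ≈ 1.0897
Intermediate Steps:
y(J) = 4*J (y(J) = J*4 = 4*J)
C(q) = 1/(-176 + q) (C(q) = 1/(q + 4*(-44)) = 1/(q - 176) = 1/(-176 + q))
(-625*(771 + 57) + 4963216)/(C(2062) + 4079848) = (-625*(771 + 57) + 4963216)/(1/(-176 + 2062) + 4079848) = (-625*828 + 4963216)/(1/1886 + 4079848) = (-517500 + 4963216)/(1/1886 + 4079848) = 4445716/(7694593329/1886) = 4445716*(1886/7694593329) = 8384620376/7694593329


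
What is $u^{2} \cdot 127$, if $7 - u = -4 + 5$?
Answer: $4572$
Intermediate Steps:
$u = 6$ ($u = 7 - \left(-4 + 5\right) = 7 - 1 = 6$)
$u^{2} \cdot 127 = 6^{2} \cdot 127 = 36 \cdot 127 = 4572$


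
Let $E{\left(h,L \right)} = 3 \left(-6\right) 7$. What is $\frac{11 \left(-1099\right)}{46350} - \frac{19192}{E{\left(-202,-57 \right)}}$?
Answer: $\frac{49334777}{324450} \approx 152.06$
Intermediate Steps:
$E{\left(h,L \right)} = -126$ ($E{\left(h,L \right)} = \left(-18\right) 7 = -126$)
$\frac{11 \left(-1099\right)}{46350} - \frac{19192}{E{\left(-202,-57 \right)}} = \frac{11 \left(-1099\right)}{46350} - \frac{19192}{-126} = \left(-12089\right) \frac{1}{46350} - - \frac{9596}{63} = - \frac{12089}{46350} + \frac{9596}{63} = \frac{49334777}{324450}$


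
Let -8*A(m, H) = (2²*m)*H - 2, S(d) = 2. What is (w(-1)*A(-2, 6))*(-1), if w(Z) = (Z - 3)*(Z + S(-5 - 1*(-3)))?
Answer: 25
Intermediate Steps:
A(m, H) = ¼ - H*m/2 (A(m, H) = -((2²*m)*H - 2)/8 = -((4*m)*H - 2)/8 = -(4*H*m - 2)/8 = -(-2 + 4*H*m)/8 = ¼ - H*m/2)
w(Z) = (-3 + Z)*(2 + Z) (w(Z) = (Z - 3)*(Z + 2) = (-3 + Z)*(2 + Z))
(w(-1)*A(-2, 6))*(-1) = ((-6 + (-1)² - 1*(-1))*(¼ - ½*6*(-2)))*(-1) = ((-6 + 1 + 1)*(¼ + 6))*(-1) = -4*25/4*(-1) = -25*(-1) = 25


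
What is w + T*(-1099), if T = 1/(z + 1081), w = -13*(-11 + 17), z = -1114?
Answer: -1475/33 ≈ -44.697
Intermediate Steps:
w = -78 (w = -13*6 = -78)
T = -1/33 (T = 1/(-1114 + 1081) = 1/(-33) = -1/33 ≈ -0.030303)
w + T*(-1099) = -78 - 1/33*(-1099) = -78 + 1099/33 = -1475/33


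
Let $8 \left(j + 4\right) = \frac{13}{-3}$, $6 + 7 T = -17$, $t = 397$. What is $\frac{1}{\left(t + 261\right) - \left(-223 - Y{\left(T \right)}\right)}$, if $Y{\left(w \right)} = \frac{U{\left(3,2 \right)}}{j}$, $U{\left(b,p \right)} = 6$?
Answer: $\frac{109}{95885} \approx 0.0011368$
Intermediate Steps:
$T = - \frac{23}{7}$ ($T = - \frac{6}{7} + \frac{1}{7} \left(-17\right) = - \frac{6}{7} - \frac{17}{7} = - \frac{23}{7} \approx -3.2857$)
$j = - \frac{109}{24}$ ($j = -4 + \frac{13 \frac{1}{-3}}{8} = -4 + \frac{13 \left(- \frac{1}{3}\right)}{8} = -4 + \frac{1}{8} \left(- \frac{13}{3}\right) = -4 - \frac{13}{24} = - \frac{109}{24} \approx -4.5417$)
$Y{\left(w \right)} = - \frac{144}{109}$ ($Y{\left(w \right)} = \frac{6}{- \frac{109}{24}} = 6 \left(- \frac{24}{109}\right) = - \frac{144}{109}$)
$\frac{1}{\left(t + 261\right) - \left(-223 - Y{\left(T \right)}\right)} = \frac{1}{\left(397 + 261\right) + \left(\left(240 - \frac{144}{109}\right) - 17\right)} = \frac{1}{658 + \left(\frac{26016}{109} - 17\right)} = \frac{1}{658 + \frac{24163}{109}} = \frac{1}{\frac{95885}{109}} = \frac{109}{95885}$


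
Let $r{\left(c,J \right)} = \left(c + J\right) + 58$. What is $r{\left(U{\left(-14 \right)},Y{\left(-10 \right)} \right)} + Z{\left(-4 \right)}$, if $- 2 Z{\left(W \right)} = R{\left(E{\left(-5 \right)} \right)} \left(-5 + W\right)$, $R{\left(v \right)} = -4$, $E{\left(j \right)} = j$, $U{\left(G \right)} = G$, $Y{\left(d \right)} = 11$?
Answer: $37$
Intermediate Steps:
$r{\left(c,J \right)} = 58 + J + c$ ($r{\left(c,J \right)} = \left(J + c\right) + 58 = 58 + J + c$)
$Z{\left(W \right)} = -10 + 2 W$ ($Z{\left(W \right)} = - \frac{\left(-4\right) \left(-5 + W\right)}{2} = - \frac{20 - 4 W}{2} = -10 + 2 W$)
$r{\left(U{\left(-14 \right)},Y{\left(-10 \right)} \right)} + Z{\left(-4 \right)} = \left(58 + 11 - 14\right) + \left(-10 + 2 \left(-4\right)\right) = 55 - 18 = 37$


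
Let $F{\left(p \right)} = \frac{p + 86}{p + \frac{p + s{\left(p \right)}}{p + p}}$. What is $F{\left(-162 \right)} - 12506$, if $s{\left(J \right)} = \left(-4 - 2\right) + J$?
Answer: $- \frac{108710554}{8693} \approx -12506.0$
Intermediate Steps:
$s{\left(J \right)} = -6 + J$
$F{\left(p \right)} = \frac{86 + p}{p + \frac{-6 + 2 p}{2 p}}$ ($F{\left(p \right)} = \frac{p + 86}{p + \frac{p + \left(-6 + p\right)}{p + p}} = \frac{86 + p}{p + \frac{-6 + 2 p}{2 p}}$)
$F{\left(-162 \right)} - 12506 = - \frac{162 \left(86 - 162\right)}{-3 - 162 + \left(-162\right)^{2}} - 12506 = \left(-162\right) \frac{1}{-3 - 162 + 26244} \left(-76\right) - 12506 = \left(-162\right) \frac{1}{26079} \left(-76\right) - 12506 = \frac{4104}{8693} - 12506 = - \frac{108710554}{8693}$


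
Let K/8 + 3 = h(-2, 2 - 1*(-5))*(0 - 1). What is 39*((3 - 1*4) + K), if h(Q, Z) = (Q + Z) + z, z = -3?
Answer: -1599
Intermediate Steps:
h(Q, Z) = -3 + Q + Z (h(Q, Z) = (Q + Z) - 3 = -3 + Q + Z)
K = -40 (K = -24 + 8*((-3 - 2 + (2 - 1*(-5)))*(0 - 1)) = -24 + 8*((-3 - 2 + (2 + 5))*(-1)) = -24 + 8*((-3 - 2 + 7)*(-1)) = -24 + 8*(2*(-1)) = -24 + 8*(-2) = -24 - 16 = -40)
39*((3 - 1*4) + K) = 39*((3 - 1*4) - 40) = 39*((3 - 4) - 40) = 39*(-1 - 40) = 39*(-41) = -1599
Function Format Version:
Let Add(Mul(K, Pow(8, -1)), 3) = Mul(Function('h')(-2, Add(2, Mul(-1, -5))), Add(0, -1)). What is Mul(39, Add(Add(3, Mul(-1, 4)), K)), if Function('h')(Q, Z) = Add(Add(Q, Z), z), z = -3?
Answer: -1599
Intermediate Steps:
Function('h')(Q, Z) = Add(-3, Q, Z) (Function('h')(Q, Z) = Add(Add(Q, Z), -3) = Add(-3, Q, Z))
K = -40 (K = Add(-24, Mul(8, Mul(Add(-3, -2, Add(2, Mul(-1, -5))), Add(0, -1)))) = Add(-24, Mul(8, Mul(Add(-3, -2, Add(2, 5)), -1))) = Add(-24, Mul(8, Mul(Add(-3, -2, 7), -1))) = Add(-24, Mul(8, Mul(2, -1))) = Add(-24, Mul(8, -2)) = Add(-24, -16) = -40)
Mul(39, Add(Add(3, Mul(-1, 4)), K)) = Mul(39, Add(Add(3, Mul(-1, 4)), -40)) = Mul(39, Add(Add(3, -4), -40)) = Mul(39, Add(-1, -40)) = Mul(39, -41) = -1599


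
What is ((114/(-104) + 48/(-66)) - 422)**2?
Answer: 58770850329/327184 ≈ 1.7963e+5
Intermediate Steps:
((114/(-104) + 48/(-66)) - 422)**2 = ((114*(-1/104) + 48*(-1/66)) - 422)**2 = ((-57/52 - 8/11) - 422)**2 = (-1043/572 - 422)**2 = (-242427/572)**2 = 58770850329/327184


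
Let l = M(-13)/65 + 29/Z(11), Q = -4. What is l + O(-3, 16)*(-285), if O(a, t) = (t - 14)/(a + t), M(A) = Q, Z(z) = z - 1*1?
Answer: -5331/130 ≈ -41.008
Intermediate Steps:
Z(z) = -1 + z (Z(z) = z - 1 = -1 + z)
M(A) = -4
l = 369/130 (l = -4/65 + 29/(-1 + 11) = -4*1/65 + 29/10 = -4/65 + 29*(1/10) = -4/65 + 29/10 = 369/130 ≈ 2.8385)
O(a, t) = (-14 + t)/(a + t)
l + O(-3, 16)*(-285) = 369/130 + ((-14 + 16)/(-3 + 16))*(-285) = 369/130 + (2/13)*(-285) = 369/130 - 570/13 = -5331/130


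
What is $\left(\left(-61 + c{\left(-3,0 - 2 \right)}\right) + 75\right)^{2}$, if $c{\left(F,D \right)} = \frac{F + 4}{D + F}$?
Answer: $\frac{4761}{25} \approx 190.44$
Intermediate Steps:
$c{\left(F,D \right)} = \frac{4 + F}{D + F}$
$\left(\left(-61 + c{\left(-3,0 - 2 \right)}\right) + 75\right)^{2} = \left(\left(-61 + \frac{4 - 3}{\left(0 - 2\right) - 3}\right) + 75\right)^{2} = \left(\left(-61 + \frac{1}{\left(0 - 2\right) - 3} \cdot 1\right) + 75\right)^{2} = \left(\left(-61 + \frac{1}{-2 - 3} \cdot 1\right) + 75\right)^{2} = \left(\left(-61 + \frac{1}{-5} \cdot 1\right) + 75\right)^{2} = \left(\left(-61 - \frac{1}{5}\right) + 75\right)^{2} = \left(- \frac{306}{5} + 75\right)^{2} = \left(\frac{69}{5}\right)^{2} = \frac{4761}{25}$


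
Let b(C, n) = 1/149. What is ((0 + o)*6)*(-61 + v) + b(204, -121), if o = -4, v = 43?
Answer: 64369/149 ≈ 432.01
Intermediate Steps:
b(C, n) = 1/149
((0 + o)*6)*(-61 + v) + b(204, -121) = ((0 - 4)*6)*(-61 + 43) + 1/149 = -4*6*(-18) + 1/149 = -24*(-18) + 1/149 = 432 + 1/149 = 64369/149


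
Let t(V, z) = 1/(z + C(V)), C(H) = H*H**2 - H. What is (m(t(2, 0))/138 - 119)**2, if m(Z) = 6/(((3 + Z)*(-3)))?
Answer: 2704520025/190969 ≈ 14162.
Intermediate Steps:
C(H) = H**3 - H
t(V, z) = 1/(z + V**3 - V) (t(V, z) = 1/(z + (V**3 - V)) = 1/(z + V**3 - V))
m(Z) = 6/(-9 - 3*Z)
(m(t(2, 0))/138 - 119)**2 = (-2/(3 + 1/(0 + 2**3 - 1*2))/138 - 119)**2 = (-2/(3 + 1/(0 + 8 - 2))*(1/138) - 119)**2 = (-2/(3 + 1/6)*(1/138) - 119)**2 = (-2/19/6*(1/138) - 119)**2 = (-2*6/19*(1/138) - 119)**2 = (-12/19*1/138 - 119)**2 = (-2/437 - 119)**2 = (-52005/437)**2 = 2704520025/190969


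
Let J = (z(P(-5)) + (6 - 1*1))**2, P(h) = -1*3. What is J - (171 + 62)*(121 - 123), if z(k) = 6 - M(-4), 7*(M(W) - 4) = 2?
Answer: 25043/49 ≈ 511.08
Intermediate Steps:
M(W) = 30/7 (M(W) = 4 + (1/7)*2 = 4 + 2/7 = 30/7)
P(h) = -3
z(k) = 12/7 (z(k) = 6 - 1*30/7 = 6 - 30/7 = 12/7)
J = 2209/49 (J = (12/7 + (6 - 1*1))**2 = (12/7 + (6 - 1))**2 = (12/7 + 5)**2 = (47/7)**2 = 2209/49 ≈ 45.082)
J - (171 + 62)*(121 - 123) = 2209/49 - (171 + 62)*(121 - 123) = 2209/49 - 233*(-2) = 2209/49 - 1*(-466) = 2209/49 + 466 = 25043/49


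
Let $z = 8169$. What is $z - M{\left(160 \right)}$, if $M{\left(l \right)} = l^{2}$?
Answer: $-17431$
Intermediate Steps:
$z - M{\left(160 \right)} = 8169 - 160^{2} = 8169 - 25600 = -17431$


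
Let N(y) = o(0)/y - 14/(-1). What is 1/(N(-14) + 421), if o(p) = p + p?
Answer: 1/435 ≈ 0.0022989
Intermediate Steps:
o(p) = 2*p
N(y) = 14 (N(y) = (2*0)/y - 14/(-1) = 0/y - 14*(-1) = 0 + 14 = 14)
1/(N(-14) + 421) = 1/(14 + 421) = 1/435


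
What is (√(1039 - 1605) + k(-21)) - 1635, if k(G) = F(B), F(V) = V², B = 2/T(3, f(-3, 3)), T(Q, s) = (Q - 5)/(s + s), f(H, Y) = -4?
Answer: -1571 + I*√566 ≈ -1571.0 + 23.791*I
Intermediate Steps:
T(Q, s) = (-5 + Q)/(2*s) (T(Q, s) = (-5 + Q)/((2*s)) = (-5 + Q)*(1/(2*s)) = (-5 + Q)/(2*s))
B = 8 (B = 2/(((½)*(-5 + 3)/(-4))) = 2/(((½)*(-¼)*(-2))) = 2/(¼) = 2*4 = 8)
k(G) = 64 (k(G) = 8² = 64)
(√(1039 - 1605) + k(-21)) - 1635 = (√(1039 - 1605) + 64) - 1635 = (√(-566) + 64) - 1635 = (I*√566 + 64) - 1635 = (64 + I*√566) - 1635 = -1571 + I*√566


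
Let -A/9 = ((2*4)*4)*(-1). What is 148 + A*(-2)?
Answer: -428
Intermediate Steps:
A = 288 (A = -9*(2*4)*4*(-1) = -9*8*4*(-1) = -288*(-1) = -9*(-32) = 288)
148 + A*(-2) = 148 + 288*(-2) = 148 - 576 = -428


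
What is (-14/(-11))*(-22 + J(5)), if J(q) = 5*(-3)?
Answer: -518/11 ≈ -47.091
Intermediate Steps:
J(q) = -15
(-14/(-11))*(-22 + J(5)) = (-14/(-11))*(-22 - 15) = -14*(-1/11)*(-37) = (14/11)*(-37) = -518/11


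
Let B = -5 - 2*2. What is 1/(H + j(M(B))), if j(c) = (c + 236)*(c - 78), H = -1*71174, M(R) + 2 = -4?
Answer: -1/90494 ≈ -1.1050e-5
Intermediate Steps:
B = -9 (B = -5 - 4 = -9)
M(R) = -6 (M(R) = -2 - 4 = -6)
H = -71174
j(c) = (-78 + c)*(236 + c) (j(c) = (236 + c)*(-78 + c) = (-78 + c)*(236 + c))
1/(H + j(M(B))) = 1/(-71174 + (-18408 + (-6)**2 + 158*(-6))) = 1/(-71174 + (-18408 + 36 - 948)) = 1/(-71174 - 19320) = 1/(-90494) = -1/90494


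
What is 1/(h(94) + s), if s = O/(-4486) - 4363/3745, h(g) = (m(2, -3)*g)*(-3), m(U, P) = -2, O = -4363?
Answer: 16800070/9472006497 ≈ 0.0017737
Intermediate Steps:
h(g) = 6*g (h(g) = -2*g*(-3) = 6*g)
s = -3232983/16800070 (s = -4363/(-4486) - 4363/3745 = -4363*(-1/4486) - 4363*1/3745 = 4363/4486 - 4363/3745 = -3232983/16800070 ≈ -0.19244)
1/(h(94) + s) = 1/(6*94 - 3232983/16800070) = 1/(564 - 3232983/16800070) = 1/(9472006497/16800070) = 16800070/9472006497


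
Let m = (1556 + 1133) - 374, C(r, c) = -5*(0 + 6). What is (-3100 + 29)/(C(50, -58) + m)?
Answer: -3071/2285 ≈ -1.3440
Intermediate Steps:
C(r, c) = -30 (C(r, c) = -5*6 = -30)
m = 2315 (m = 2689 - 374 = 2315)
(-3100 + 29)/(C(50, -58) + m) = (-3100 + 29)/(-30 + 2315) = -3071/2285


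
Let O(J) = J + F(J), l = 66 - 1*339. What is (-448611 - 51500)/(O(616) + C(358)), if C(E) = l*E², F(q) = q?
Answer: 500111/34987540 ≈ 0.014294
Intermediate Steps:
l = -273 (l = 66 - 339 = -273)
C(E) = -273*E²
O(J) = 2*J (O(J) = J + J = 2*J)
(-448611 - 51500)/(O(616) + C(358)) = (-448611 - 51500)/(2*616 - 273*358²) = -500111/(1232 - 273*128164) = -500111/(1232 - 34988772) = -500111/(-34987540) = -500111*(-1/34987540) = 500111/34987540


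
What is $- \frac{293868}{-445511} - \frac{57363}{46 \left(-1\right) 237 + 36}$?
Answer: $\frac{9583005727}{1613640842} \approx 5.9388$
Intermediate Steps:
$- \frac{293868}{-445511} - \frac{57363}{46 \left(-1\right) 237 + 36} = \left(-293868\right) \left(- \frac{1}{445511}\right) - \frac{57363}{\left(-46\right) 237 + 36} = \frac{293868}{445511} - \frac{57363}{-10902 + 36} = \frac{293868}{445511} - \frac{57363}{-10866} = \frac{293868}{445511} - - \frac{19121}{3622} = \frac{293868}{445511} + \frac{19121}{3622} = \frac{9583005727}{1613640842}$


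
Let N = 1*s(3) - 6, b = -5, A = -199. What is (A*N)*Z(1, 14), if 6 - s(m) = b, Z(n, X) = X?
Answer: -13930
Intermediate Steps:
s(m) = 11 (s(m) = 6 - 1*(-5) = 6 + 5 = 11)
N = 5 (N = 1*11 - 6 = 11 - 6 = 5)
(A*N)*Z(1, 14) = -199*5*14 = -995*14 = -13930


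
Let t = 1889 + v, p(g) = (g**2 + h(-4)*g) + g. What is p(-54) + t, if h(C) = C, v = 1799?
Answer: 6766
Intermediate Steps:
p(g) = g**2 - 3*g (p(g) = (g**2 - 4*g) + g = g**2 - 3*g)
t = 3688 (t = 1889 + 1799 = 3688)
p(-54) + t = -54*(-3 - 54) + 3688 = -54*(-57) + 3688 = 3078 + 3688 = 6766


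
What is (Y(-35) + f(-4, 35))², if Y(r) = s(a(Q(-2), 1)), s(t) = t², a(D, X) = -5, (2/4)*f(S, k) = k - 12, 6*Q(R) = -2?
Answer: 5041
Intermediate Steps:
Q(R) = -⅓ (Q(R) = (⅙)*(-2) = -⅓)
f(S, k) = -24 + 2*k (f(S, k) = 2*(k - 12) = 2*(-12 + k) = -24 + 2*k)
Y(r) = 25 (Y(r) = (-5)² = 25)
(Y(-35) + f(-4, 35))² = (25 + (-24 + 2*35))² = (25 + (-24 + 70))² = (25 + 46)² = 71² = 5041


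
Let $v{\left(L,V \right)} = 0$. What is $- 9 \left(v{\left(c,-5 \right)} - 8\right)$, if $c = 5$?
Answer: $72$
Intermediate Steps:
$- 9 \left(v{\left(c,-5 \right)} - 8\right) = - 9 \left(0 - 8\right) = \left(-9\right) \left(-8\right) = 72$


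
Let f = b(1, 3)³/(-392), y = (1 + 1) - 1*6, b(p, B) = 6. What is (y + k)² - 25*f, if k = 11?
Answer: 3076/49 ≈ 62.776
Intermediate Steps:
y = -4 (y = 2 - 6 = -4)
f = -27/49 (f = 6³/(-392) = 216*(-1/392) = -27/49 ≈ -0.55102)
(y + k)² - 25*f = (-4 + 11)² - 25*(-27/49) = 7² + 675/49 = 49 + 675/49 = 3076/49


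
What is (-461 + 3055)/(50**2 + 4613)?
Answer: 2594/7113 ≈ 0.36468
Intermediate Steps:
(-461 + 3055)/(50**2 + 4613) = 2594/(2500 + 4613) = 2594/7113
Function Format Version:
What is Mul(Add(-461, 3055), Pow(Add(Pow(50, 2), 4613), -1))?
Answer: Rational(2594, 7113) ≈ 0.36468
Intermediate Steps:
Mul(Add(-461, 3055), Pow(Add(Pow(50, 2), 4613), -1)) = Mul(2594, Pow(Add(2500, 4613), -1)) = Mul(2594, Pow(7113, -1)) = Mul(2594, Rational(1, 7113)) = Rational(2594, 7113)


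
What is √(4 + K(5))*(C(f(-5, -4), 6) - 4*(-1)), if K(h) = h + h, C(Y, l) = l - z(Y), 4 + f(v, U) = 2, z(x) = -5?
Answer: 15*√14 ≈ 56.125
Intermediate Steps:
f(v, U) = -2 (f(v, U) = -4 + 2 = -2)
C(Y, l) = 5 + l (C(Y, l) = l - 1*(-5) = l + 5 = 5 + l)
K(h) = 2*h
√(4 + K(5))*(C(f(-5, -4), 6) - 4*(-1)) = √(4 + 2*5)*((5 + 6) - 4*(-1)) = √(4 + 10)*(11 + 4) = √14*15 = 15*√14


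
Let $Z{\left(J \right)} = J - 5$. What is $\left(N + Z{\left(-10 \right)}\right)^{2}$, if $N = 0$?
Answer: $225$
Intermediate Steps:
$Z{\left(J \right)} = -5 + J$ ($Z{\left(J \right)} = J - 5 = -5 + J$)
$\left(N + Z{\left(-10 \right)}\right)^{2} = \left(0 - 15\right)^{2} = \left(-15\right)^{2} = 225$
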